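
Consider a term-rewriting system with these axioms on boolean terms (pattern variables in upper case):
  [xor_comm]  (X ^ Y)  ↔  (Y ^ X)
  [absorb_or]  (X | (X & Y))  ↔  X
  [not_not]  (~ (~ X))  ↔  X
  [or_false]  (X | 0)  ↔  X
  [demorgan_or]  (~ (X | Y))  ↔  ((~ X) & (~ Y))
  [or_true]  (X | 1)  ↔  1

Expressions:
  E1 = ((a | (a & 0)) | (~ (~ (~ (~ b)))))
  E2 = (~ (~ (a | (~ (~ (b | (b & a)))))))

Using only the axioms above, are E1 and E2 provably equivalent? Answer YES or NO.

YES

step 1: absorb_or (→) rewrites (a | (a & 0)) into a, now (a | (~ (~ (~ (~ b)))))
step 2: not_not (→) rewrites (~ (~ b)) into b, now (a | (~ (~ b)))
step 3: not_not (←) rewrites (a | (~ (~ b))) into (~ (~ (a | (~ (~ b)))))
step 4: absorb_or (←) rewrites b into (b | (b & a)), which is E2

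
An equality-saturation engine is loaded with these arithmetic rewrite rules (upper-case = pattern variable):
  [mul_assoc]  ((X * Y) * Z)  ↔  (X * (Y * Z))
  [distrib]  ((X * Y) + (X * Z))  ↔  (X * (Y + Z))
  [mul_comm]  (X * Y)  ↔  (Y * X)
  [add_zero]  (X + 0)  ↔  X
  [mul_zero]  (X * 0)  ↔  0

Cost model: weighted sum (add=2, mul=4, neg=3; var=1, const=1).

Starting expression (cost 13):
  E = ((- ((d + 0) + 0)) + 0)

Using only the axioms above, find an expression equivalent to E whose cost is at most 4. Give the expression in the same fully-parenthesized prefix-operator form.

(1) (d + 0)  =[add_zero →]=  d    ⊢ ((- (d + 0)) + 0)
(2) ((- (d + 0)) + 0)  =[add_zero →]=  (- (d + 0))
(3) (d + 0)  =[add_zero →]=  d    ⊢ cost 4, within 4

(- d)   [cost 4]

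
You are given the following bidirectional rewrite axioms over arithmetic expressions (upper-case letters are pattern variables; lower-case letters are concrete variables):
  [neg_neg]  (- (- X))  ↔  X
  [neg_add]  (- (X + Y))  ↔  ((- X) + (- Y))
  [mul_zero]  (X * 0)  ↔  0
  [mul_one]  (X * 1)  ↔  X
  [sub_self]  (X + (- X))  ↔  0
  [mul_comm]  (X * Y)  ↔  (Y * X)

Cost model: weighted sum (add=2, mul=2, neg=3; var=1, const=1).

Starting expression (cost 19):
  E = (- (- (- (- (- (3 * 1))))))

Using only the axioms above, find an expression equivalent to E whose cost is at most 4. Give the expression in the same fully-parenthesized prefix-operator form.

(- 3)   [cost 4]

1. [mul_one →] (3 * 1)  →  3;  E = (- (- (- (- (- 3)))))
2. [neg_neg →] (- (- 3))  →  3;  E = (- (- (- 3)))
3. [neg_neg →] (- (- (- 3)))  →  (- 3);  cost 4 ≤ 4, done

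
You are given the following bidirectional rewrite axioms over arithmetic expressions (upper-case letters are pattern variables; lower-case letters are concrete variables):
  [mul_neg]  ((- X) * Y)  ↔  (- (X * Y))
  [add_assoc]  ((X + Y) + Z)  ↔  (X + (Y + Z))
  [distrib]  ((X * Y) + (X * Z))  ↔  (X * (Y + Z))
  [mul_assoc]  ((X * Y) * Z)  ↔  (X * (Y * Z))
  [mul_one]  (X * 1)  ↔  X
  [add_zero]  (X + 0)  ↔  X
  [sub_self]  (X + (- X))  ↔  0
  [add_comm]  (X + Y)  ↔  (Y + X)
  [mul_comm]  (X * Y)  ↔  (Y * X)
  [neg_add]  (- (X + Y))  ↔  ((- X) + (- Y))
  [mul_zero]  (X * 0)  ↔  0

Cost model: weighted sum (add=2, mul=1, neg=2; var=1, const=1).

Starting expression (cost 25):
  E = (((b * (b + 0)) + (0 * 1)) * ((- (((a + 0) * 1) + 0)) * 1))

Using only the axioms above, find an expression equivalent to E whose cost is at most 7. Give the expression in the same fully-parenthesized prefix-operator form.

((b * b) * (- a))   [cost 7]

(1) (a + 0)  =[add_zero →]=  a    ⊢ (((b * (b + 0)) + (0 * 1)) * ((- ((a * 1) + 0)) * 1))
(2) (b + 0)  =[add_zero →]=  b    ⊢ (((b * b) + (0 * 1)) * ((- ((a * 1) + 0)) * 1))
(3) (a * 1)  =[mul_one →]=  a    ⊢ (((b * b) + (0 * 1)) * ((- (a + 0)) * 1))
(4) (0 * 1)  =[mul_one →]=  0    ⊢ (((b * b) + 0) * ((- (a + 0)) * 1))
(5) ((- (a + 0)) * 1)  =[mul_one →]=  (- (a + 0))    ⊢ (((b * b) + 0) * (- (a + 0)))
(6) (a + 0)  =[add_zero →]=  a    ⊢ (((b * b) + 0) * (- a))
(7) ((b * b) + 0)  =[add_zero →]=  (b * b)    ⊢ cost 7, within 7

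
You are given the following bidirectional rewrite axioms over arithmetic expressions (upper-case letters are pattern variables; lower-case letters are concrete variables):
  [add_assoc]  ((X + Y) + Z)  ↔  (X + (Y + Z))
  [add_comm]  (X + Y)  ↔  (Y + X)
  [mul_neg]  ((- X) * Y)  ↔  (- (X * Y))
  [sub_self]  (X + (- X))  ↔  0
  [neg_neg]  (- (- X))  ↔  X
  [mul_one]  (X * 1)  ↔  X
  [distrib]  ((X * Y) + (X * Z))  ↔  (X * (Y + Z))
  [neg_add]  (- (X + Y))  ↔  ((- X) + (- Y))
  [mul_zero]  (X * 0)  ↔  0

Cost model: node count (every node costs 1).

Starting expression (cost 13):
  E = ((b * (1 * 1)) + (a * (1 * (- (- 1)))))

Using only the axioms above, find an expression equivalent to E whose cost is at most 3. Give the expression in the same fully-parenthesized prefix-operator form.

(1) (- (- 1))  =[neg_neg →]=  1    ⊢ ((b * (1 * 1)) + (a * (1 * 1)))
(2) (1 * 1)  =[mul_one →]=  1    ⊢ ((b * 1) + (a * (1 * 1)))
(3) (1 * 1)  =[mul_one →]=  1    ⊢ ((b * 1) + (a * 1))
(4) (a * 1)  =[mul_one →]=  a    ⊢ ((b * 1) + a)
(5) (b * 1)  =[mul_one →]=  b    ⊢ cost 3, within 3

(b + a)   [cost 3]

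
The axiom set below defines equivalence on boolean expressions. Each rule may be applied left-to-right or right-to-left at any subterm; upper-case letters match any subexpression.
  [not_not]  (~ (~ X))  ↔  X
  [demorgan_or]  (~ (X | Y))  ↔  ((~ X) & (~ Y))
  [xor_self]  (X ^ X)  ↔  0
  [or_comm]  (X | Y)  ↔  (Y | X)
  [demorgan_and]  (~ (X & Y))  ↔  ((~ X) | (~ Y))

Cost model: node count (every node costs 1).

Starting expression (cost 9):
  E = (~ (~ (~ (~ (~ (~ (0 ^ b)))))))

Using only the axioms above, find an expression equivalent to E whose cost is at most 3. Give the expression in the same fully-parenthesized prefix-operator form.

(0 ^ b)   [cost 3]

1. [not_not →] (~ (~ (0 ^ b)))  →  (0 ^ b);  E = (~ (~ (~ (~ (0 ^ b)))))
2. [not_not →] (~ (~ (~ (0 ^ b))))  →  (~ (0 ^ b));  E = (~ (~ (0 ^ b)))
3. [not_not →] (~ (~ (0 ^ b)))  →  (0 ^ b);  cost 3 ≤ 3, done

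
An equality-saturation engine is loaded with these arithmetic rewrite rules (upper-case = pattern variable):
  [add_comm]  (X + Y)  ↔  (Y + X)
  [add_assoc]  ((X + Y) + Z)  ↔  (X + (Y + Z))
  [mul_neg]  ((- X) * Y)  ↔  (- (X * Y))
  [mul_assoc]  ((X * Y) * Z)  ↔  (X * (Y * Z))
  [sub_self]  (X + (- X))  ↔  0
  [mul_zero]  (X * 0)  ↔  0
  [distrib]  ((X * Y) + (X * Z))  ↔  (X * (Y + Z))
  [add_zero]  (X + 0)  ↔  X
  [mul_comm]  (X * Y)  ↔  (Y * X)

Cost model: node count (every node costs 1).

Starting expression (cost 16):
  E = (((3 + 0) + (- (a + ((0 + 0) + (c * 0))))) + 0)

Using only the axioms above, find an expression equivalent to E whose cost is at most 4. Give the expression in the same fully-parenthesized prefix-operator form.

(1) (((3 + 0) + (- (a + ((0 + 0) + (c * 0))))) + 0)  =[add_zero →]=  ((3 + 0) + (- (a + ((0 + 0) + (c * 0)))))
(2) (c * 0)  =[mul_zero →]=  0    ⊢ ((3 + 0) + (- (a + ((0 + 0) + 0))))
(3) ((0 + 0) + 0)  =[add_assoc →]=  (0 + (0 + 0))    ⊢ ((3 + 0) + (- (a + (0 + (0 + 0)))))
(4) (0 + 0)  =[add_zero →]=  0    ⊢ ((3 + 0) + (- (a + (0 + 0))))
(5) (3 + 0)  =[add_zero →]=  3    ⊢ (3 + (- (a + (0 + 0))))
(6) (0 + 0)  =[add_zero →]=  0    ⊢ (3 + (- (a + 0)))
(7) (3 + (- (a + 0)))  =[add_comm →]=  ((- (a + 0)) + 3)
(8) (a + 0)  =[add_zero →]=  a    ⊢ cost 4, within 4

((- a) + 3)   [cost 4]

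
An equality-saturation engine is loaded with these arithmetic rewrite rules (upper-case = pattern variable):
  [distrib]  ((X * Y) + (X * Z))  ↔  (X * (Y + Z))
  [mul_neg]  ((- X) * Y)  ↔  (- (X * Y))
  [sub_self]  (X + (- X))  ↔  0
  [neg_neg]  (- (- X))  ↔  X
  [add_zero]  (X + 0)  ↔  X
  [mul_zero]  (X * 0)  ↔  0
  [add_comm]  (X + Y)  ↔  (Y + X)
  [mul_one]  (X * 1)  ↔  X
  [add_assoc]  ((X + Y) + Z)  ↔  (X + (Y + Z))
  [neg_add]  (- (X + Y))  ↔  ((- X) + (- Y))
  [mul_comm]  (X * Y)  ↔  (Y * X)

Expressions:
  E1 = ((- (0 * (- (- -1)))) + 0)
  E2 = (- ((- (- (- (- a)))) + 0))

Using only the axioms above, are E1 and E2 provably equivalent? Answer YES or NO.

Every axiom is a valid identity, so a rewrite proof would force E1 and E2 to agree under every assignment.
At a=1: E1 = 0 but E2 = -1; they differ, so no derivation exists.

NO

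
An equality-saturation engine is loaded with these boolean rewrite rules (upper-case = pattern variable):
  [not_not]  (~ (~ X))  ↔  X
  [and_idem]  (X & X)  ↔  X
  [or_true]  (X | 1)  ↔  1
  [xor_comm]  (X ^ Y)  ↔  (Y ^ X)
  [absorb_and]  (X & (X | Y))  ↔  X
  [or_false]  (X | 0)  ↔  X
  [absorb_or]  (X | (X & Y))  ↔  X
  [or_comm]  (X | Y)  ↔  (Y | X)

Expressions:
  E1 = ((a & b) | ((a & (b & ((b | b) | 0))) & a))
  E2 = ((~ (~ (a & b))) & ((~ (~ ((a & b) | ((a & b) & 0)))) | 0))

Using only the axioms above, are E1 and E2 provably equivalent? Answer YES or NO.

YES

1. [or_false →] ((b | b) | 0)  →  (b | b);  E1 = ((a & b) | ((a & (b & (b | b))) & a))
2. [or_comm →] ((a & b) | ((a & (b & (b | b))) & a))  →  (((a & (b & (b | b))) & a) | (a & b))
3. [absorb_and →] (b & (b | b))  →  b;  E1 = (((a & b) & a) | (a & b))
4. [or_comm →] (((a & b) & a) | (a & b))  →  ((a & b) | ((a & b) & a))
5. [absorb_or →] ((a & b) | ((a & b) & a))  →  (a & b)
6. [not_not ←] (a & b)  →  (~ (~ (a & b)))
7. [absorb_and ←] (~ (~ (a & b)))  →  ((~ (~ (a & b))) & ((~ (~ (a & b))) | 0))
8. [absorb_or ←] (a & b)  →  ((a & b) | ((a & b) & 0));  this is E2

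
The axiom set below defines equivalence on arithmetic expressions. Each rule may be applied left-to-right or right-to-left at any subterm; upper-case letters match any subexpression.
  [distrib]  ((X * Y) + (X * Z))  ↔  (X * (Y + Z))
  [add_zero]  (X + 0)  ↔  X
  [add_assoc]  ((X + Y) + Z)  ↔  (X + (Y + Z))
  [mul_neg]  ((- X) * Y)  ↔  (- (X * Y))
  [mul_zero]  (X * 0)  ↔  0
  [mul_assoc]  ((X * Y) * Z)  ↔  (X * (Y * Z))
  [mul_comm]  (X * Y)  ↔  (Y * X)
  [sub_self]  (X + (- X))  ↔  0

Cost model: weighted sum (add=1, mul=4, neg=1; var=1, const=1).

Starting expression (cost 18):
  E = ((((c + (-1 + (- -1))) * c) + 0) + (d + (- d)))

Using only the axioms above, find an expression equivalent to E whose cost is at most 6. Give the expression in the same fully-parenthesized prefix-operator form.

step 1: sub_self (→) rewrites (-1 + (- -1)) into 0, now ((((c + 0) * c) + 0) + (d + (- d)))
step 2: sub_self (→) rewrites (d + (- d)) into 0, now ((((c + 0) * c) + 0) + 0)
step 3: add_zero (→) rewrites ((((c + 0) * c) + 0) + 0) into (((c + 0) * c) + 0)
step 4: add_zero (→) rewrites (c + 0) into c, now ((c * c) + 0)
step 5: add_zero (→) rewrites ((c * c) + 0) into (c * c), reaching cost 6 (bound 6)

(c * c)   [cost 6]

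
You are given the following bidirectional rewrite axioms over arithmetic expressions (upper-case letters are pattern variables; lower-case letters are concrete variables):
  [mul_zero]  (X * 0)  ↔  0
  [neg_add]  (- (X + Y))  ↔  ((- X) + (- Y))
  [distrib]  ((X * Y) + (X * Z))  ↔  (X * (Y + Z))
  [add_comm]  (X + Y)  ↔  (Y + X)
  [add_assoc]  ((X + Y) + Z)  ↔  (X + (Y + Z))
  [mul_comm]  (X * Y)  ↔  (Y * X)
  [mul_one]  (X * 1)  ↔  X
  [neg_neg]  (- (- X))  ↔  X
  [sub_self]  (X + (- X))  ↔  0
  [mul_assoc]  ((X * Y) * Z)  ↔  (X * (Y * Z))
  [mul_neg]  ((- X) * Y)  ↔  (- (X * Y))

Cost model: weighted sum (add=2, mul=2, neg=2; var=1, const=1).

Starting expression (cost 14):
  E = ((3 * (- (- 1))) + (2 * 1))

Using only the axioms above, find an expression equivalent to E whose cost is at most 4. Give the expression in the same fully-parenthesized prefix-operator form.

(3 + 2)   [cost 4]

step 1: mul_one (→) rewrites (2 * 1) into 2, now ((3 * (- (- 1))) + 2)
step 2: neg_neg (→) rewrites (- (- 1)) into 1, now ((3 * 1) + 2)
step 3: mul_one (→) rewrites (3 * 1) into 3, reaching cost 4 (bound 4)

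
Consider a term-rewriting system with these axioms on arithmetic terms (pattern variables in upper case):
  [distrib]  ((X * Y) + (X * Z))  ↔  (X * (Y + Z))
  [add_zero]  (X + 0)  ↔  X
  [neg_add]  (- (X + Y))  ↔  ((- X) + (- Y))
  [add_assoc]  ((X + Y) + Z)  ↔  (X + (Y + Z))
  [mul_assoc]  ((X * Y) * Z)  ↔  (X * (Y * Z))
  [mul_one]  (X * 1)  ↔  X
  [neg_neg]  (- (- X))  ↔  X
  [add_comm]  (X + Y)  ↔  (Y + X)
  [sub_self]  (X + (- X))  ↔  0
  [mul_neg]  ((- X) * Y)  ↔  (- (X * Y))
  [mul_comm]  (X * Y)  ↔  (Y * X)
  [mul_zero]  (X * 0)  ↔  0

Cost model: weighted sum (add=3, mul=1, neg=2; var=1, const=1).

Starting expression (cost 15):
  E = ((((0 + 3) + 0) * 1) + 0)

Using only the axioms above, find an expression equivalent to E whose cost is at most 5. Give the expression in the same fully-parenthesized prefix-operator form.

(0 + 3)   [cost 5]

1. [add_zero →] ((((0 + 3) + 0) * 1) + 0)  →  (((0 + 3) + 0) * 1)
2. [add_zero →] ((0 + 3) + 0)  →  (0 + 3);  E = ((0 + 3) * 1)
3. [mul_one →] ((0 + 3) * 1)  →  (0 + 3);  cost 5 ≤ 5, done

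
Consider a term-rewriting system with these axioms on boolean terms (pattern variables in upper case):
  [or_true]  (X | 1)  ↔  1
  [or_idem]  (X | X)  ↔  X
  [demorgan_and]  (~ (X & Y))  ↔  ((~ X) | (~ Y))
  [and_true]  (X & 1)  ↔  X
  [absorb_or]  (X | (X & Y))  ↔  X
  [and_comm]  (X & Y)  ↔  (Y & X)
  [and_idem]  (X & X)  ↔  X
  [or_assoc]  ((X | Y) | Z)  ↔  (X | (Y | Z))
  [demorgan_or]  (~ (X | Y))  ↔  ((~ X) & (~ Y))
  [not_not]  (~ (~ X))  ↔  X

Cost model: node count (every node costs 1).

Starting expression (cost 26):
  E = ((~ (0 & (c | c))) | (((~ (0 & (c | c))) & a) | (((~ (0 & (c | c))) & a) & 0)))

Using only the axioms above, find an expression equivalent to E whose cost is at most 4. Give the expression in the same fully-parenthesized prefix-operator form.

(~ (0 & c))   [cost 4]

step 1: absorb_or (→) rewrites (((~ (0 & (c | c))) & a) | (((~ (0 & (c | c))) & a) & 0)) into ((~ (0 & (c | c))) & a), now ((~ (0 & (c | c))) | ((~ (0 & (c | c))) & a))
step 2: absorb_or (→) rewrites ((~ (0 & (c | c))) | ((~ (0 & (c | c))) & a)) into (~ (0 & (c | c)))
step 3: or_idem (→) rewrites (c | c) into c, reaching cost 4 (bound 4)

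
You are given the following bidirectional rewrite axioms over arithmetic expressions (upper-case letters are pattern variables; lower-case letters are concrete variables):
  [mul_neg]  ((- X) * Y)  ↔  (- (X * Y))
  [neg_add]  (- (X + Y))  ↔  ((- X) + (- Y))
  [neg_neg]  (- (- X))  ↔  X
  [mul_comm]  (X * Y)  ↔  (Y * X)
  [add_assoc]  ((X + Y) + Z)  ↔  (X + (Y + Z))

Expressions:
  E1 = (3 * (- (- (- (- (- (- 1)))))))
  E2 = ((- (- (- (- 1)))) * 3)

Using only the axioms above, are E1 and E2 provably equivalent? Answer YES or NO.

(1) (- (- (- (- 1))))  =[neg_neg →]=  (- (- 1))    ⊢ (3 * (- (- (- (- 1)))))
(2) (- (- (- 1)))  =[neg_neg →]=  (- 1)    ⊢ (3 * (- (- 1)))
(3) (- (- 1))  =[neg_neg →]=  1    ⊢ (3 * 1)
(4) (3 * 1)  =[mul_comm →]=  (1 * 3)
(5) 1  =[neg_neg ←]=  (- (- 1))    ⊢ ((- (- 1)) * 3)
(6) 1  =[neg_neg ←]=  (- (- 1))    ⊢ E2

YES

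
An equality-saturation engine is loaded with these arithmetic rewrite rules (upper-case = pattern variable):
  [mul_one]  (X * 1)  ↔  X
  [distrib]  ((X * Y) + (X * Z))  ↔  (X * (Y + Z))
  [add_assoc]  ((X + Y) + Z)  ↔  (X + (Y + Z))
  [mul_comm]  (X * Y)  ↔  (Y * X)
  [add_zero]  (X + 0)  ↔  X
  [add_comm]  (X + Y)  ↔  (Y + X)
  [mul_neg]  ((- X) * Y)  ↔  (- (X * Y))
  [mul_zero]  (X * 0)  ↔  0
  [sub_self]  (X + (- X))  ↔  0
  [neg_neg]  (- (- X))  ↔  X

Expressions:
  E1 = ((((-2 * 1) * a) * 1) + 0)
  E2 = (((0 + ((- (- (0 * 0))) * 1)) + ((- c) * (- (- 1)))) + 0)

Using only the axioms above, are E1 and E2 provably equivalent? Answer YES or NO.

NO

The axioms are sound identities: if E1 ↔* E2 then E1 and E2 evaluate identically under any assignment.
Under a=0, c=1: E1 evaluates to 0, E2 to -1. Distinct ⇒ no rewrite sequence connects them.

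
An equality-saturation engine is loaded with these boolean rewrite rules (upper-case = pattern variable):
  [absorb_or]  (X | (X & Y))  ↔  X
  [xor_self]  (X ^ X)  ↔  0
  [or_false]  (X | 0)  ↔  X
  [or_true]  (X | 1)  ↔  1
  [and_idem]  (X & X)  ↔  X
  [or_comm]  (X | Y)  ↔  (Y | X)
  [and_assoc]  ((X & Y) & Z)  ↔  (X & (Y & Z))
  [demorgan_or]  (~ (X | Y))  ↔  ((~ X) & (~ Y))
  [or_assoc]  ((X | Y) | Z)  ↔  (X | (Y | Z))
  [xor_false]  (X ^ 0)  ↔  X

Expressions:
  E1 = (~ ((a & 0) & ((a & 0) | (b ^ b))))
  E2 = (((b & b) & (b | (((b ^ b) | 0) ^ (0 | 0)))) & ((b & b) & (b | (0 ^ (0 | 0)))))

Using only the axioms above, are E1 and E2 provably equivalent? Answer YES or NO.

Every axiom is a valid identity, so a rewrite proof would force E1 and E2 to agree under every assignment.
At a=0, b=0: E1 = 1 but E2 = 0; they differ, so no derivation exists.

NO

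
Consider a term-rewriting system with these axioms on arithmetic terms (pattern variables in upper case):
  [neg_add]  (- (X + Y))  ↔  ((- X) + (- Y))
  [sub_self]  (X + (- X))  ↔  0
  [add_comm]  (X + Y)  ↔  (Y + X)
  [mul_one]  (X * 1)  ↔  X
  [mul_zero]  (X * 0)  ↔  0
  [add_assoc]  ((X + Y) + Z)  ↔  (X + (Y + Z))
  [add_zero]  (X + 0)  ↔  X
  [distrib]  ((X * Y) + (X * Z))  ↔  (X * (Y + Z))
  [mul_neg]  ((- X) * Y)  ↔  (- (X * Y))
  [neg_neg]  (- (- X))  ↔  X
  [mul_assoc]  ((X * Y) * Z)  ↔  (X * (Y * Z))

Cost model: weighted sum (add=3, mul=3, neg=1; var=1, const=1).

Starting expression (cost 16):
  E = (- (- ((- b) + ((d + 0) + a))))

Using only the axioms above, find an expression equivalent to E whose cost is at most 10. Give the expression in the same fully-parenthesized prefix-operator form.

step 1: neg_neg (→) rewrites (- (- ((- b) + ((d + 0) + a)))) into ((- b) + ((d + 0) + a))
step 2: add_zero (→) rewrites (d + 0) into d, reaching cost 10 (bound 10)

((- b) + (d + a))   [cost 10]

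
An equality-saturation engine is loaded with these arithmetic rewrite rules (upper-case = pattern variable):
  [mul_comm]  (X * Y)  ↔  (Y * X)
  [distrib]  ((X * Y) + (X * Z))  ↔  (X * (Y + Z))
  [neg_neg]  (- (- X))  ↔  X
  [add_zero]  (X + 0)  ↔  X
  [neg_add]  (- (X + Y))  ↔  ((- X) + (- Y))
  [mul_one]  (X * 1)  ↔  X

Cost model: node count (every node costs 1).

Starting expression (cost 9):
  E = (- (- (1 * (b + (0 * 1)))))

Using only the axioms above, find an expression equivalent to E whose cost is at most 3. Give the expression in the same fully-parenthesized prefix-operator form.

1. [mul_one →] (0 * 1)  →  0;  E = (- (- (1 * (b + 0))))
2. [add_zero →] (b + 0)  →  b;  E = (- (- (1 * b)))
3. [neg_neg →] (- (- (1 * b)))  →  (1 * b);  cost 3 ≤ 3, done

(1 * b)   [cost 3]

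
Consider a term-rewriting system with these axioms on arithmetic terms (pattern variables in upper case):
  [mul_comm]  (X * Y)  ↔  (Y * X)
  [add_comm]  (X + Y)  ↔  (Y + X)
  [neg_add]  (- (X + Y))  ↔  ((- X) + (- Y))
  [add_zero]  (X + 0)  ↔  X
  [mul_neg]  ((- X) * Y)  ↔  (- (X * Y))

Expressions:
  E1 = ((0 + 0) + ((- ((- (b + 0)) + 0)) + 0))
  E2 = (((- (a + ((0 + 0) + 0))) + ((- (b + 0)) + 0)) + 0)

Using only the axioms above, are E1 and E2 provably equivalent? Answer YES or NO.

NO

The axioms are sound identities: if E1 ↔* E2 then E1 and E2 evaluate identically under any assignment.
Under a=0, b=1: E1 evaluates to 1, E2 to -1. Distinct ⇒ no rewrite sequence connects them.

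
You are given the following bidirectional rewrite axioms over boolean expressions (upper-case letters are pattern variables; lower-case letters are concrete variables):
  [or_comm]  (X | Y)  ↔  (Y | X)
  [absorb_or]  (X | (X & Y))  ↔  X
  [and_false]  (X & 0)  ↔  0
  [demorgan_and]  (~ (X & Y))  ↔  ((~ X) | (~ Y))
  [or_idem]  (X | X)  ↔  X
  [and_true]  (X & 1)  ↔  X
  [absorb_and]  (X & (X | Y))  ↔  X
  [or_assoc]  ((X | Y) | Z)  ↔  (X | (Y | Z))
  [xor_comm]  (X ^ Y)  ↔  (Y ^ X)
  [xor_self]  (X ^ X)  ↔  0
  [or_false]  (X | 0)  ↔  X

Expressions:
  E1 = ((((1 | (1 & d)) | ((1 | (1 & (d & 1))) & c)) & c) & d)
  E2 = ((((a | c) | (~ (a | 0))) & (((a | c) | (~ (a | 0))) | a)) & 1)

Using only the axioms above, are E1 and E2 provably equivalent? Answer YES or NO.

NO

Every axiom is a valid identity, so a rewrite proof would force E1 and E2 to agree under every assignment.
At a=0, c=0, d=0: E1 = 0 but E2 = 1; they differ, so no derivation exists.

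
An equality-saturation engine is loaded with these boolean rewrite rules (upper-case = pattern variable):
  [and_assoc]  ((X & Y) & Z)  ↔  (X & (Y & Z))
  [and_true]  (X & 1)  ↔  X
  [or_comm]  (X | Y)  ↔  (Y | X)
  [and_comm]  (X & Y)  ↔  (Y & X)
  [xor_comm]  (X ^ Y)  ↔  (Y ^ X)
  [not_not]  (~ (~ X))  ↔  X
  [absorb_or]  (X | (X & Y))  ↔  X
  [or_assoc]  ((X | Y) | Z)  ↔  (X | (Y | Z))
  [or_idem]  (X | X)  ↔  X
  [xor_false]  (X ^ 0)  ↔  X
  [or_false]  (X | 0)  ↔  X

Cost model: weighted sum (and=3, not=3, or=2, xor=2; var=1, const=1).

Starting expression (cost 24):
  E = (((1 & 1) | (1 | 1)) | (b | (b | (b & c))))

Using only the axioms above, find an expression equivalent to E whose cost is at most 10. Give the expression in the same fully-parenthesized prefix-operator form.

(1) (1 | 1)  =[or_idem →]=  1    ⊢ (((1 & 1) | 1) | (b | (b | (b & c))))
(2) (b | (b & c))  =[absorb_or →]=  b    ⊢ (((1 & 1) | 1) | (b | b))
(3) (1 & 1)  =[and_true →]=  1    ⊢ cost 10, within 10

((1 | 1) | (b | b))   [cost 10]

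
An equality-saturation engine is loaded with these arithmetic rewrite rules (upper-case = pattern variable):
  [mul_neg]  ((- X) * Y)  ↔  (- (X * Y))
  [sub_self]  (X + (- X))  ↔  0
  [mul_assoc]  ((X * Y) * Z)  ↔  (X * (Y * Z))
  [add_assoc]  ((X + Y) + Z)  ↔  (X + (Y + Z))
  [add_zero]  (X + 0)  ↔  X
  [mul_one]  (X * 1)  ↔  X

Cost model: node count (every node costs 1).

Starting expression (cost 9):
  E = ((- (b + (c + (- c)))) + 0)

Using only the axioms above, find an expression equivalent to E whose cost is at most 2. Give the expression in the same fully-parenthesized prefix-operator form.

(1) ((- (b + (c + (- c)))) + 0)  =[add_zero →]=  (- (b + (c + (- c))))
(2) (c + (- c))  =[sub_self →]=  0    ⊢ (- (b + 0))
(3) (b + 0)  =[add_zero →]=  b    ⊢ cost 2, within 2

(- b)   [cost 2]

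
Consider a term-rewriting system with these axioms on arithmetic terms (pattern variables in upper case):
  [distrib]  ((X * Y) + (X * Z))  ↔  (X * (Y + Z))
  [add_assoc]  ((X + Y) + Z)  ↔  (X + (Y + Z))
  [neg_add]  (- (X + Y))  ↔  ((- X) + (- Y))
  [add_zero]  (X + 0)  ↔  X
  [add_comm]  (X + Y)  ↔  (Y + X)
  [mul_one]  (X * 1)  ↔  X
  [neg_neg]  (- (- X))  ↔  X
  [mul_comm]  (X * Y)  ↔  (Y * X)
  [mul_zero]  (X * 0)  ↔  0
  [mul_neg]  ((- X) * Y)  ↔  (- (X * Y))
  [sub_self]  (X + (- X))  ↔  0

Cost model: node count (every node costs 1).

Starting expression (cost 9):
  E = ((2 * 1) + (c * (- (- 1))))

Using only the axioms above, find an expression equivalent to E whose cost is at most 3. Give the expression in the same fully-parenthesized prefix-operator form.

1. [neg_neg →] (- (- 1))  →  1;  E = ((2 * 1) + (c * 1))
2. [mul_one →] (c * 1)  →  c;  E = ((2 * 1) + c)
3. [mul_one →] (2 * 1)  →  2;  cost 3 ≤ 3, done

(2 + c)   [cost 3]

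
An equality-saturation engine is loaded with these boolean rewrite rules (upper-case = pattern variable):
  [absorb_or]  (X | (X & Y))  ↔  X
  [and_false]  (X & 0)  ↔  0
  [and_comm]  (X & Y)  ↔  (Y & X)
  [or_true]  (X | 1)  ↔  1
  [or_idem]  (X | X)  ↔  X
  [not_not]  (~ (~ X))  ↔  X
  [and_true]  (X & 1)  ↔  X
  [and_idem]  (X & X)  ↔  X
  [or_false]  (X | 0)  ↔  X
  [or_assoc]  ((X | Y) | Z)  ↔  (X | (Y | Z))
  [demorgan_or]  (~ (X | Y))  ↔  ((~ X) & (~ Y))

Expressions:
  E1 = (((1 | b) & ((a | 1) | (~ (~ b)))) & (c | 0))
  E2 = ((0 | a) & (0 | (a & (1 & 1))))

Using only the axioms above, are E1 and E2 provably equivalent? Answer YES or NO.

NO

Every axiom is a valid identity, so a rewrite proof would force E1 and E2 to agree under every assignment.
At a=0, b=0, c=1: E1 = 1 but E2 = 0; they differ, so no derivation exists.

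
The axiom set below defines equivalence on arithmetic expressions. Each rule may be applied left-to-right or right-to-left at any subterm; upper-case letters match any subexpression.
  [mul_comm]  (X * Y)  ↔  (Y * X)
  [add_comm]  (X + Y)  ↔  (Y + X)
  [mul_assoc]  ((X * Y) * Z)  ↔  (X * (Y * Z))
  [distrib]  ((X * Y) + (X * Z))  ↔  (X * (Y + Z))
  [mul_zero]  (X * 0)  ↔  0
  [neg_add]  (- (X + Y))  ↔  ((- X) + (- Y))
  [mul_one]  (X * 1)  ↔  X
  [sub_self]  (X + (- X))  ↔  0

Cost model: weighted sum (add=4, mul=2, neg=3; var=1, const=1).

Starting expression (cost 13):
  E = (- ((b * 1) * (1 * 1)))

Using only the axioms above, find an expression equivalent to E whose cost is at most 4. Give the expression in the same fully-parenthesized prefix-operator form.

step 1: mul_one (→) rewrites (b * 1) into b, now (- (b * (1 * 1)))
step 2: mul_one (→) rewrites (1 * 1) into 1, now (- (b * 1))
step 3: mul_one (→) rewrites (b * 1) into b, reaching cost 4 (bound 4)

(- b)   [cost 4]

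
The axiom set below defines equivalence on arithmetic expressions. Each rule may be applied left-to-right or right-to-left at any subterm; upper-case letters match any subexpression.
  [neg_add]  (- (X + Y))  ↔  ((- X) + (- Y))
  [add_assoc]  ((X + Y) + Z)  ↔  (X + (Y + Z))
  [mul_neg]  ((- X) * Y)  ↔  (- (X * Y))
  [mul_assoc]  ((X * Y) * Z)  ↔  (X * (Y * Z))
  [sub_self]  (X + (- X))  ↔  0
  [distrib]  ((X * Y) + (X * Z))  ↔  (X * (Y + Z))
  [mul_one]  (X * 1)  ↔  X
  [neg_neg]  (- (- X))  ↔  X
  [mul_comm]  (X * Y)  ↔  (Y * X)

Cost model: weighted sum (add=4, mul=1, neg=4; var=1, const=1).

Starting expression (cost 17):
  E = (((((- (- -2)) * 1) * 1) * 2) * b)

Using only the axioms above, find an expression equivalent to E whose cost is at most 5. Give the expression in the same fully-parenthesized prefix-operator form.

(1) (- (- -2))  =[neg_neg →]=  -2    ⊢ ((((-2 * 1) * 1) * 2) * b)
(2) (-2 * 1)  =[mul_one →]=  -2    ⊢ (((-2 * 1) * 2) * b)
(3) (-2 * 1)  =[mul_one →]=  -2    ⊢ cost 5, within 5

((-2 * 2) * b)   [cost 5]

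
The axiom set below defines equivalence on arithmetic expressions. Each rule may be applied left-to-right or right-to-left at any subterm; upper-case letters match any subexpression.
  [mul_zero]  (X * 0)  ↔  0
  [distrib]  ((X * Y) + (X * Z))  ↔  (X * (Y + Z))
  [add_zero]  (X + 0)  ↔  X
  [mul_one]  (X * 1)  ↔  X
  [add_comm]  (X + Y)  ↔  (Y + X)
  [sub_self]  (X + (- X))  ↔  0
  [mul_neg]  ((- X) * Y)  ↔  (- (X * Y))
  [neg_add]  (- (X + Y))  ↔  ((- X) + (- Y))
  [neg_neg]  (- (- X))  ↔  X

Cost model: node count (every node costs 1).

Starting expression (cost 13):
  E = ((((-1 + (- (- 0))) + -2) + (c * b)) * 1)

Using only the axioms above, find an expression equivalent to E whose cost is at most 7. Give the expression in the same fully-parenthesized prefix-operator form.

((-1 + -2) + (c * b))   [cost 7]

(1) (- (- 0))  =[neg_neg →]=  0    ⊢ ((((-1 + 0) + -2) + (c * b)) * 1)
(2) ((((-1 + 0) + -2) + (c * b)) * 1)  =[mul_one →]=  (((-1 + 0) + -2) + (c * b))
(3) (-1 + 0)  =[add_zero →]=  -1    ⊢ cost 7, within 7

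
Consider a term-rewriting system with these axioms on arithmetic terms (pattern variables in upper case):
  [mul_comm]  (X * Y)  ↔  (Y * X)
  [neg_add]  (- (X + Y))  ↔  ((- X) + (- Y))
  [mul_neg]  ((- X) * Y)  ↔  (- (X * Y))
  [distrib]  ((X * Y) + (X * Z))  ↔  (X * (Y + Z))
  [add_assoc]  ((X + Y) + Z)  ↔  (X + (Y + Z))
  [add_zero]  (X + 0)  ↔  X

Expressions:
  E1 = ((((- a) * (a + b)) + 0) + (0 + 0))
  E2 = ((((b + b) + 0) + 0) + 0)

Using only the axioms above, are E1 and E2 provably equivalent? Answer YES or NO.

NO

The axioms are sound identities: if E1 ↔* E2 then E1 and E2 evaluate identically under any assignment.
Under a=0, b=1: E1 evaluates to 0, E2 to 2. Distinct ⇒ no rewrite sequence connects them.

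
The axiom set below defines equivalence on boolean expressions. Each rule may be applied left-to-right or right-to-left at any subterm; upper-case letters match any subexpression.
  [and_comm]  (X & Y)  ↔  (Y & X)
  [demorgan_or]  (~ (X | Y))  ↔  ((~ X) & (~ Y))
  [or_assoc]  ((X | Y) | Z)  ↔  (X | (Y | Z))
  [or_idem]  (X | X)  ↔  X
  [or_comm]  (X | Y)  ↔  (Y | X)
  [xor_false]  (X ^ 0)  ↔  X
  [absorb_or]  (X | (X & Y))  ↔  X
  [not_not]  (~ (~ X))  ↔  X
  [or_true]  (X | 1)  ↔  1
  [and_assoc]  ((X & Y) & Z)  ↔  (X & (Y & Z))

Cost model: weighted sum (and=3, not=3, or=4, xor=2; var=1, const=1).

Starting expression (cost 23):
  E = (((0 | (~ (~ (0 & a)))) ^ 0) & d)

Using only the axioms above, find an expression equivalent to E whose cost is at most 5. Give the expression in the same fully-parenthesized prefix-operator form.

1. [not_not →] (~ (~ (0 & a)))  →  (0 & a);  E = (((0 | (0 & a)) ^ 0) & d)
2. [absorb_or →] (0 | (0 & a))  →  0;  E = ((0 ^ 0) & d)
3. [xor_false →] (0 ^ 0)  →  0;  cost 5 ≤ 5, done

(0 & d)   [cost 5]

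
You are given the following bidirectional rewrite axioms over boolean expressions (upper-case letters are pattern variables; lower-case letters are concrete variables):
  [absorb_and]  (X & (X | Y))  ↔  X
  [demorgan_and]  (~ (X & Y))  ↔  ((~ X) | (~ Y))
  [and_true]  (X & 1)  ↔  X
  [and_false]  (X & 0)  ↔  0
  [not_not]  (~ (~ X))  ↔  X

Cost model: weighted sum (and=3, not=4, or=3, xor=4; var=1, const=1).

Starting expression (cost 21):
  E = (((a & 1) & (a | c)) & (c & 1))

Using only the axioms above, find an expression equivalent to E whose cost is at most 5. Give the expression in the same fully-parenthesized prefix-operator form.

(1) (a & 1)  =[and_true →]=  a    ⊢ ((a & (a | c)) & (c & 1))
(2) (c & 1)  =[and_true →]=  c    ⊢ ((a & (a | c)) & c)
(3) (a & (a | c))  =[absorb_and →]=  a    ⊢ cost 5, within 5

(a & c)   [cost 5]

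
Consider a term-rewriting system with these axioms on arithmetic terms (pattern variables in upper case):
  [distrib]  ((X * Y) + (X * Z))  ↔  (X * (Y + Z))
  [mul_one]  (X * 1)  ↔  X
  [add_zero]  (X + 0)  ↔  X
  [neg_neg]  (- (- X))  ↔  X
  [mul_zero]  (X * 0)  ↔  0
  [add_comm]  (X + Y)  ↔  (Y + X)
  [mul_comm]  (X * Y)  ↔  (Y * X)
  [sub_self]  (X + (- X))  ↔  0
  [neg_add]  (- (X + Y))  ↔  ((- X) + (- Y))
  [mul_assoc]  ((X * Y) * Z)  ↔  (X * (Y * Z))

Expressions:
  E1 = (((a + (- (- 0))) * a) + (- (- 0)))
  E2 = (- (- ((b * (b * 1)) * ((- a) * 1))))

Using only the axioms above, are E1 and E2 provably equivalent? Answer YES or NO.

Every axiom is a valid identity, so a rewrite proof would force E1 and E2 to agree under every assignment.
At a=1, b=0: E1 = 1 but E2 = 0; they differ, so no derivation exists.

NO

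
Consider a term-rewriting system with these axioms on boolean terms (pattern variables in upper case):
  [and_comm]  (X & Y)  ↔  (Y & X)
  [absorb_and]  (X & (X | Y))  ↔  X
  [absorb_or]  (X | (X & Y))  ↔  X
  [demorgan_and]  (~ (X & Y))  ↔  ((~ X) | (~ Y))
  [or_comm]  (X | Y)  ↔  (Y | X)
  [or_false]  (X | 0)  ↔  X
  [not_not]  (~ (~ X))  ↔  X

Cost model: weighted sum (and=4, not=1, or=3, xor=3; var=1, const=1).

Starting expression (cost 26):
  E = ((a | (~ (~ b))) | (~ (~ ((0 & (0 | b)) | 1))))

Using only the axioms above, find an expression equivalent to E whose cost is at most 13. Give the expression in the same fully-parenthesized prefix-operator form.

((a | b) | (0 | 1))   [cost 13]

(1) (0 & (0 | b))  =[absorb_and →]=  0    ⊢ ((a | (~ (~ b))) | (~ (~ (0 | 1))))
(2) (~ (~ (0 | 1)))  =[not_not →]=  (0 | 1)    ⊢ ((a | (~ (~ b))) | (0 | 1))
(3) (~ (~ b))  =[not_not →]=  b    ⊢ cost 13, within 13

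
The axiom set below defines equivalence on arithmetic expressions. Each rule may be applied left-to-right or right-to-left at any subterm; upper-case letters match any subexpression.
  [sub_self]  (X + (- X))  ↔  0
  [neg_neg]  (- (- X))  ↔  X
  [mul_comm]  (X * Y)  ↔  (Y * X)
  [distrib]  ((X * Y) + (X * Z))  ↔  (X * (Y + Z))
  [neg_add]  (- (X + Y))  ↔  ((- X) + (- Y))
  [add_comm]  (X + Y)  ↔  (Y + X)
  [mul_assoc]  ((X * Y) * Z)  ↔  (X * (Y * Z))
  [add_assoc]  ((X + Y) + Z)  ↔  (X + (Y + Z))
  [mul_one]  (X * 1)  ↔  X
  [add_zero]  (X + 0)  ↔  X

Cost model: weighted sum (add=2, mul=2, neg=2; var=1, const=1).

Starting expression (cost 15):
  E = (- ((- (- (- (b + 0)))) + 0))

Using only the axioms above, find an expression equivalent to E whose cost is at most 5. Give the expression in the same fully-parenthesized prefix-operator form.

(1) ((- (- (- (b + 0)))) + 0)  =[add_zero →]=  (- (- (- (b + 0))))    ⊢ (- (- (- (- (b + 0)))))
(2) (- (- (- (b + 0))))  =[neg_neg →]=  (- (b + 0))    ⊢ (- (- (b + 0)))
(3) (b + 0)  =[add_zero →]=  b    ⊢ cost 5, within 5

(- (- b))   [cost 5]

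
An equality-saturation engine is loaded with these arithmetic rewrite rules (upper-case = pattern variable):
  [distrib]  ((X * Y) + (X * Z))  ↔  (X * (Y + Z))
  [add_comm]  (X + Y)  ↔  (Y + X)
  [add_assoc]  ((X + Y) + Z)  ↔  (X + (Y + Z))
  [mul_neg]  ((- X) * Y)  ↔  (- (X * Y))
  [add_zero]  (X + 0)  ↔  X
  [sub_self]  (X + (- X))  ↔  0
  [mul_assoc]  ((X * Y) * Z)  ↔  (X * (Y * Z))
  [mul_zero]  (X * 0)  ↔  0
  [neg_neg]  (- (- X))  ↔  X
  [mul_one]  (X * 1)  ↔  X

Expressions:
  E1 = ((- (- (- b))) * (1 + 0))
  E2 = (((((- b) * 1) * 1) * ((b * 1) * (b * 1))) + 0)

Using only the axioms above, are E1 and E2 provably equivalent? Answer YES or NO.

All listed rules preserve value, hence provable equivalence implies equal values everywhere; look for a separating assignment.
b=2 gives E1 ↦ -2, E2 ↦ -8; values differ ⇒ not provably equivalent.

NO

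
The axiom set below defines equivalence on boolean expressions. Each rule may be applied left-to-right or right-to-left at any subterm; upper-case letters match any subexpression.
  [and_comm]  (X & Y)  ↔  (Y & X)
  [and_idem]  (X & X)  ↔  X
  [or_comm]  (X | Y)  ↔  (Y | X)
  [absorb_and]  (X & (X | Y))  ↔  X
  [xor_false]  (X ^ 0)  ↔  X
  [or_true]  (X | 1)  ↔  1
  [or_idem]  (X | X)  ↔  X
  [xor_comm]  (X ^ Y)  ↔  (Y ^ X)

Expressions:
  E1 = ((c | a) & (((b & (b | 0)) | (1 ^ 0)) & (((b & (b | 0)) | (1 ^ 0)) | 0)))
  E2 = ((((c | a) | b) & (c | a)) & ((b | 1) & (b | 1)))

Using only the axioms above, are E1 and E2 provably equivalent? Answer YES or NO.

1. [absorb_and →] (((b & (b | 0)) | (1 ^ 0)) & (((b & (b | 0)) | (1 ^ 0)) | 0))  →  ((b & (b | 0)) | (1 ^ 0));  E1 = ((c | a) & ((b & (b | 0)) | (1 ^ 0)))
2. [xor_false →] (1 ^ 0)  →  1;  E1 = ((c | a) & ((b & (b | 0)) | 1))
3. [absorb_and →] (b & (b | 0))  →  b;  E1 = ((c | a) & (b | 1))
4. [and_idem ←] (b | 1)  →  ((b | 1) & (b | 1));  E1 = ((c | a) & ((b | 1) & (b | 1)))
5. [absorb_and ←] (c | a)  →  ((c | a) & ((c | a) | b));  E1 = (((c | a) & ((c | a) | b)) & ((b | 1) & (b | 1)))
6. [and_comm →] ((c | a) & ((c | a) | b))  →  (((c | a) | b) & (c | a));  this is E2

YES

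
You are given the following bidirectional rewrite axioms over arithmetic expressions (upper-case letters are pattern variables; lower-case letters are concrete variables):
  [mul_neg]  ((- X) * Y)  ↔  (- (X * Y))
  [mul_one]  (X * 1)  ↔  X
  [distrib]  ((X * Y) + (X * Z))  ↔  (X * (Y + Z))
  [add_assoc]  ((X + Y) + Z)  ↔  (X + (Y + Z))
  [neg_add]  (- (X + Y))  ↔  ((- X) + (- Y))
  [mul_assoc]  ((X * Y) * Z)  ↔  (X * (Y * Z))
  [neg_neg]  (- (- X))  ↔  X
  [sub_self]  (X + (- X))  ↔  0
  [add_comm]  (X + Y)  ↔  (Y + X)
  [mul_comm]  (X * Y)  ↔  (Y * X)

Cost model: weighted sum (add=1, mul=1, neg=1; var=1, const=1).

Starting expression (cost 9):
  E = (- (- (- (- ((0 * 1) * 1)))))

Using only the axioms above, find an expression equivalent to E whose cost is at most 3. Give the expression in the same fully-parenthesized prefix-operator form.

step 1: mul_one (→) rewrites ((0 * 1) * 1) into (0 * 1), now (- (- (- (- (0 * 1)))))
step 2: mul_one (→) rewrites (0 * 1) into 0, now (- (- (- (- 0))))
step 3: neg_neg (→) rewrites (- (- 0)) into 0, reaching cost 3 (bound 3)

(- (- 0))   [cost 3]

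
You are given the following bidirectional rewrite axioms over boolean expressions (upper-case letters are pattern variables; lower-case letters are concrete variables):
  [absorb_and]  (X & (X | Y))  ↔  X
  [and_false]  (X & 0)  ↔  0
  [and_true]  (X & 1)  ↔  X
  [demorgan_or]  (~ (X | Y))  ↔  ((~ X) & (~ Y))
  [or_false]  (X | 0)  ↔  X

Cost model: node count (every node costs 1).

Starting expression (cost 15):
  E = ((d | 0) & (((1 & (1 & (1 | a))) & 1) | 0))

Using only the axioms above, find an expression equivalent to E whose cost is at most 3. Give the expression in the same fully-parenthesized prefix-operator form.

step 1: absorb_and (→) rewrites (1 & (1 | a)) into 1, now ((d | 0) & (((1 & 1) & 1) | 0))
step 2: or_false (→) rewrites (d | 0) into d, now (d & (((1 & 1) & 1) | 0))
step 3: and_true (→) rewrites (1 & 1) into 1, now (d & ((1 & 1) | 0))
step 4: or_false (→) rewrites ((1 & 1) | 0) into (1 & 1), now (d & (1 & 1))
step 5: and_true (→) rewrites (1 & 1) into 1, reaching cost 3 (bound 3)

(d & 1)   [cost 3]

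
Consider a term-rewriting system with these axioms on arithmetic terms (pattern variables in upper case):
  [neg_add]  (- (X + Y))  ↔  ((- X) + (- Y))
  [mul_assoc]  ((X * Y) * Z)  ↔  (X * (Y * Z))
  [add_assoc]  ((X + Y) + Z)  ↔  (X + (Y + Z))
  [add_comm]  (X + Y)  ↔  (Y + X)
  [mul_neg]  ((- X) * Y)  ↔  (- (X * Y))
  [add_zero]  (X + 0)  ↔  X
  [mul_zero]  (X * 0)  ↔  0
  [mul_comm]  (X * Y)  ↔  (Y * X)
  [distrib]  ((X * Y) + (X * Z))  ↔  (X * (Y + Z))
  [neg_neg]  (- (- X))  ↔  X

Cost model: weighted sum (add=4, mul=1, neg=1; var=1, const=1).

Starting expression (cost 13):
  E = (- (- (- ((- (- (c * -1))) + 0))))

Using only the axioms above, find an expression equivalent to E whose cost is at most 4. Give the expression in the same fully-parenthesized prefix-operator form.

(1) (- (- (- ((- (- (c * -1))) + 0))))  =[neg_neg →]=  (- ((- (- (c * -1))) + 0))
(2) ((- (- (c * -1))) + 0)  =[add_zero →]=  (- (- (c * -1)))    ⊢ (- (- (- (c * -1))))
(3) (- (- (c * -1)))  =[neg_neg →]=  (c * -1)    ⊢ cost 4, within 4

(- (c * -1))   [cost 4]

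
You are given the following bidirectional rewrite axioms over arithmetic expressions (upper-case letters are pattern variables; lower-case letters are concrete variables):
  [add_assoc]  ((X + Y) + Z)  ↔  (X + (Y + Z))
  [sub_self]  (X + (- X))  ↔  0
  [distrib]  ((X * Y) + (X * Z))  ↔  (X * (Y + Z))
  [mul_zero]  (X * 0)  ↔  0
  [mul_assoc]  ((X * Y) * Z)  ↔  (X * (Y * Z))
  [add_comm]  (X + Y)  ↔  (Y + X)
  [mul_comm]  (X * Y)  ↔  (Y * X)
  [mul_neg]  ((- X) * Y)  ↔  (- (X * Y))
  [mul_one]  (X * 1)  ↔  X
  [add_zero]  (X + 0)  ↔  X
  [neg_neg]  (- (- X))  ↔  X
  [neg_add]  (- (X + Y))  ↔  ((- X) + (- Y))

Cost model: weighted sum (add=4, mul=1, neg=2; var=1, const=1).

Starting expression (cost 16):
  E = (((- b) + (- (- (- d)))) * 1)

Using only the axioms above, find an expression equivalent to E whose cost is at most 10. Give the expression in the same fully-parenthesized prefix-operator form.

1. [mul_one →] (((- b) + (- (- (- d)))) * 1)  →  ((- b) + (- (- (- d))))
2. [neg_neg →] (- (- d))  →  d;  cost 10 ≤ 10, done

((- b) + (- d))   [cost 10]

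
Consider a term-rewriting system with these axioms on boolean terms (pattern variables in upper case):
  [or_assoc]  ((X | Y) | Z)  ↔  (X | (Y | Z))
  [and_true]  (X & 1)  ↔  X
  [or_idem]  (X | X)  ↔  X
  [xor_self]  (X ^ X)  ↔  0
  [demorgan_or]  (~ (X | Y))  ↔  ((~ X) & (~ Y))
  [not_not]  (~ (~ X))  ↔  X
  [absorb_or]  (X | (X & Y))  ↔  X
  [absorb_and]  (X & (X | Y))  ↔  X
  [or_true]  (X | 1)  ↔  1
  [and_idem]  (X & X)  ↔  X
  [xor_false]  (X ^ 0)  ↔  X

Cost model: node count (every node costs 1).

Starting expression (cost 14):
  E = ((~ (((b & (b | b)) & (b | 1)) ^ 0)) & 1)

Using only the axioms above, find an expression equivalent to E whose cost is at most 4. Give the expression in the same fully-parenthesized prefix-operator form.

(~ (b ^ 0))   [cost 4]

1. [and_true →] ((~ (((b & (b | b)) & (b | 1)) ^ 0)) & 1)  →  (~ (((b & (b | b)) & (b | 1)) ^ 0))
2. [absorb_and →] (b & (b | b))  →  b;  E = (~ ((b & (b | 1)) ^ 0))
3. [absorb_and →] (b & (b | 1))  →  b;  cost 4 ≤ 4, done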